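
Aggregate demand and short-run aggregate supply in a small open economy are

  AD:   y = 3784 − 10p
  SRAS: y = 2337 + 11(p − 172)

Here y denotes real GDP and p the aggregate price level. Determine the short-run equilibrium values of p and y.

p = 159, y = 2194

Write SRAS as y = 2337 + 11p − 1892 = 445 + 11p.
Set AD = SRAS: 3784 − 10p = 445 + 11p, so 3339 = 21p and p = 159.
Then y = 3784 − 10·159 = 2194.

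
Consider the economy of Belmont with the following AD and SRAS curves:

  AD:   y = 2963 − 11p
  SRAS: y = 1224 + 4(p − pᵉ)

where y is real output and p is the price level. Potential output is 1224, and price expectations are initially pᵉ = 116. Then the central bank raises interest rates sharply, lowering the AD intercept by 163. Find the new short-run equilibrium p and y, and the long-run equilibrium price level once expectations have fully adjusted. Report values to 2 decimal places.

AD shifts left: new AD is y = 2800 − 11p. With pᵉ = 116, SRAS is y = 760 + 4p.
Short run: 2800 − 11p = 760 + 4p gives 2040 = 15p, so p = 136.00 and y = 2800 − 11p = 1304.00.
y = 1304.00 is above potential 1224; expectations adjust and SRAS shifts left until y = 1224.
Long run: on the new AD curve, 1224 = 2800 − 11p gives p = 143.27.

Short run: p = 136.00, y = 1304.00. Long run: p = 143.27.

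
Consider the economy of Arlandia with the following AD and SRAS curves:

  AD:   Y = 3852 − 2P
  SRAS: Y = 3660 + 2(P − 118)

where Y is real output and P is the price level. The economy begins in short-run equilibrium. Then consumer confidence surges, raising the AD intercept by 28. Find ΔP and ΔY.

ΔP = +7, ΔY = +14

This is a positive demand shock: AD shifts right.
New AD: Y = 3880 − 2P.
SRAS can be written Y = 3424 + 2P.
Set AD = SRAS: 3880 − 2P = 3424 + 2P, so 456 = 4P and P = 114.
Y = 3880 − 2·114 = 3652.
Initially P = 107, Y = 3638, so ΔP = +7 and ΔY = +14.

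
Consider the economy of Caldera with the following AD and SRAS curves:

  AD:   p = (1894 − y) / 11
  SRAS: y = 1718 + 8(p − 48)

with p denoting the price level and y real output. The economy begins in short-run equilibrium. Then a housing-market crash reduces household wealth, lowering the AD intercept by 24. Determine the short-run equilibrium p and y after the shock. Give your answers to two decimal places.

p = 28.21, y = 1559.68

This is a negative demand shock: AD shifts left.
New AD: y = 1870 − 11p.
SRAS can be written y = 1334 + 8p.
Set AD = SRAS: 1870 − 11p = 1334 + 8p, so 536 = 19p and p = 28.21.
Substituting into AD, y = 1559.68.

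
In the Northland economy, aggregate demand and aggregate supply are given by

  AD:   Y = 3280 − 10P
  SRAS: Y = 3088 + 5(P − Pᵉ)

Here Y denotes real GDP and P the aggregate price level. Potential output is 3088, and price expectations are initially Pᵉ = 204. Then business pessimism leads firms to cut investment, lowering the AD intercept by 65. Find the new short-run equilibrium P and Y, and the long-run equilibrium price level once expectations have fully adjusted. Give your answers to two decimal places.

AD shifts left: new AD is Y = 3215 − 10P. With Pᵉ = 204, SRAS is Y = 2068 + 5P.
Short run: 3215 − 10P = 2068 + 5P gives 1147 = 15P, so P = 76.47 and Y = 3215 − 10P = 2450.33.
Y = 2450.33 is below potential 3088; expectations adjust and SRAS shifts right until Y = 3088.
Long run: on the new AD curve, 3088 = 3215 − 10P gives P = 12.70.

Short run: P = 76.47, Y = 2450.33. Long run: P = 12.70.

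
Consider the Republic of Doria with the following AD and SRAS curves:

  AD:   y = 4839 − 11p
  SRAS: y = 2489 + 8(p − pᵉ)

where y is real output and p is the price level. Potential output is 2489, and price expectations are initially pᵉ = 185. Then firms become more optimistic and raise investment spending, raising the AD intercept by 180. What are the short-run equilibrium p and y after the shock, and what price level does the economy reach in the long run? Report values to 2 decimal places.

AD shifts right: new AD is y = 5019 − 11p. With pᵉ = 185, SRAS is y = 1009 + 8p.
Short run: 5019 − 11p = 1009 + 8p gives 4010 = 19p, so p = 211.05 and y = 5019 − 11p = 2697.42.
y = 2697.42 is above potential 2489; expectations adjust and SRAS shifts left until y = 2489.
Long run: on the new AD curve, 2489 = 5019 − 11p gives p = 230.00.

Short run: p = 211.05, y = 2697.42. Long run: p = 230.00.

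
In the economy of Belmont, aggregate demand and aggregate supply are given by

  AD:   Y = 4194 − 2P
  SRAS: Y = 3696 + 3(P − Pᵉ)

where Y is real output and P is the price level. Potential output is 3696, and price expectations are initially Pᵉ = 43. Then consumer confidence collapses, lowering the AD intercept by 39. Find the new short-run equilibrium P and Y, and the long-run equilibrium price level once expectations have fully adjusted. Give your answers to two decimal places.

AD shifts left: new AD is Y = 4155 − 2P. With Pᵉ = 43, SRAS is Y = 3567 + 3P.
Short run: 4155 − 2P = 3567 + 3P gives 588 = 5P, so P = 117.60 and Y = 4155 − 2P = 3919.80.
Y = 3919.80 is above potential 3696; expectations adjust and SRAS shifts left until Y = 3696.
Long run: on the new AD curve, 3696 = 4155 − 2P gives P = 229.50.

Short run: P = 117.60, Y = 3919.80. Long run: P = 229.50.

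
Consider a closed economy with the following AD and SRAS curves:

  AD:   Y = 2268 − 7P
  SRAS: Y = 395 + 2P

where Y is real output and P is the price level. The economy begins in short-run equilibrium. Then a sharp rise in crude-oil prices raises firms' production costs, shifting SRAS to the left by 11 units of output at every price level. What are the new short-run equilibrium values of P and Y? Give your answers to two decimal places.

P = 209.33, Y = 802.67

This is a negative supply shock: SRAS shifts left.
New SRAS: Y = 384 + 2P.
Set AD = SRAS: 2268 − 7P = 384 + 2P, so 1884 = 9P and P = 209.33.
Substituting into AD, Y = 802.67.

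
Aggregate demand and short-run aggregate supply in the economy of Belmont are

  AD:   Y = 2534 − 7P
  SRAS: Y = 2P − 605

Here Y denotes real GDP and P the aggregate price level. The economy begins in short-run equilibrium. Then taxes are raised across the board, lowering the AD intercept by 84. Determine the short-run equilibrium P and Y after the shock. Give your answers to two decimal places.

This is a negative demand shock: AD shifts left.
New AD: Y = 2450 − 7P.
Set AD = SRAS: 2450 − 7P = 2P − 605, so 3055 = 9P and P = 339.44.
Substituting into AD, Y = 73.89.

P = 339.44, Y = 73.89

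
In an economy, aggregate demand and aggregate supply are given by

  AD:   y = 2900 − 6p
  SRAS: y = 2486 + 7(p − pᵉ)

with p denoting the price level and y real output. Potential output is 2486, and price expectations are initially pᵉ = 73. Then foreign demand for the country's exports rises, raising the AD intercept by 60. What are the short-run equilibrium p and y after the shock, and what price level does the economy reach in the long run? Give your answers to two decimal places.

Short run: p = 75.77, y = 2505.38. Long run: p = 79.00.

AD shifts right: new AD is y = 2960 − 6p. With pᵉ = 73, SRAS is y = 1975 + 7p.
Short run: 2960 − 6p = 1975 + 7p gives 985 = 13p, so p = 75.77 and y = 2960 − 6p = 2505.38.
y = 2505.38 is above potential 2486; expectations adjust and SRAS shifts left until y = 2486.
Long run: on the new AD curve, 2486 = 2960 − 6p gives p = 79.00.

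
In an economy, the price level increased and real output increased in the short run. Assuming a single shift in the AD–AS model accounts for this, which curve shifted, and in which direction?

P rose and Y rose. An AD shift moves P and Y in the same direction; an SRAS shift moves them in opposite directions.
Here P and Y moved in the same direction, so the AD curve shifted.
Since Y rose, AD shifted right.

AD shifted right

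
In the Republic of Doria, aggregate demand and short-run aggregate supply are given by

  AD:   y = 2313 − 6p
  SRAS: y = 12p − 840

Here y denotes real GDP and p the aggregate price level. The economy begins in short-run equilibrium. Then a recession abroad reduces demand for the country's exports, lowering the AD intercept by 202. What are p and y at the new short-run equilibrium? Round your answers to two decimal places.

This is a negative demand shock: AD shifts left.
New AD: y = 2111 − 6p.
Set AD = SRAS: 2111 − 6p = 12p − 840, so 2951 = 18p and p = 163.94.
Substituting into AD, y = 1127.33.

p = 163.94, y = 1127.33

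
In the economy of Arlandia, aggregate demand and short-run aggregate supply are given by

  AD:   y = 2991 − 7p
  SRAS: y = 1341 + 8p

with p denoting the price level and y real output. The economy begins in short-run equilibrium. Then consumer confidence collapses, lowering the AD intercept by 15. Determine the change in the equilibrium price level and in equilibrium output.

Δp = -1, Δy = -8

This is a negative demand shock: AD shifts left.
New AD: y = 2976 − 7p.
Set AD = SRAS: 2976 − 7p = 1341 + 8p, so 1635 = 15p and p = 109.
y = 2976 − 7·109 = 2213.
Initially p = 110, y = 2221, so Δp = -1 and Δy = -8.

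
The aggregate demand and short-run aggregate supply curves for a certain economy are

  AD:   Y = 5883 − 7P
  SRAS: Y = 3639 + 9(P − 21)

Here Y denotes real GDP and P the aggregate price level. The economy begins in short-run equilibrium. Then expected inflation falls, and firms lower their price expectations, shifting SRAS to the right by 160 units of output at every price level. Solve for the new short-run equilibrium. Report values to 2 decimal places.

P = 142.06, Y = 4888.56

This is a positive supply shock: SRAS shifts right.
New SRAS: Y = 3610 + 9P.
Set AD = SRAS: 5883 − 7P = 3610 + 9P, so 2273 = 16P and P = 142.06.
Substituting into AD, Y = 4888.56.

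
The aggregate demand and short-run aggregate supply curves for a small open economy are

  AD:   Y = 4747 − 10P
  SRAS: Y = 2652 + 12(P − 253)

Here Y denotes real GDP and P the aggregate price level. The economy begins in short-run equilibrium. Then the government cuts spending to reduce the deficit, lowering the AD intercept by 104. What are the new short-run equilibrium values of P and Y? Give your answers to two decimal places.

This is a negative demand shock: AD shifts left.
New AD: Y = 4643 − 10P.
SRAS can be written Y = 12P − 384.
Set AD = SRAS: 4643 − 10P = 12P − 384, so 5027 = 22P and P = 228.50.
Substituting into AD, Y = 2358.00.

P = 228.50, Y = 2358.00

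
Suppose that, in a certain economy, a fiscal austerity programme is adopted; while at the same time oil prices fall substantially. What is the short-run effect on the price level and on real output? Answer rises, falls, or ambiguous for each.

Price level: falls; output: ambiguous

The first event is a negative demand shock: AD shifts left, which by itself pushes P down and Y down.
The second is a favourable supply shock: SRAS shifts right, which by itself pushes P down and Y up.
Both shocks push P down, so P falls. The two shocks push Y in opposite directions, so the effect on Y is ambiguous.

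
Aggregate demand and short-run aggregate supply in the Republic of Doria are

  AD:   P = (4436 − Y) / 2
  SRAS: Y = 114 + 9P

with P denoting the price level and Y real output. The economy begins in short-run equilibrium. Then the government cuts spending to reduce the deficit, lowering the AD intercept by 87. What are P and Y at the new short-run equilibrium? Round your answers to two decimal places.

This is a negative demand shock: AD shifts left.
New AD: Y = 4349 − 2P.
Set AD = SRAS: 4349 − 2P = 114 + 9P, so 4235 = 11P and P = 385.00.
Substituting into AD, Y = 3579.00.

P = 385.00, Y = 3579.00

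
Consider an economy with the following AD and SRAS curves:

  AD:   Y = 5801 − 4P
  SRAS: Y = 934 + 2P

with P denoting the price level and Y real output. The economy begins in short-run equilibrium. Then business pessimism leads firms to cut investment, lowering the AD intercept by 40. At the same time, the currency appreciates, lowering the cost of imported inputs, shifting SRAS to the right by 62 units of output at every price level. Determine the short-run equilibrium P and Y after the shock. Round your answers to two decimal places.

P = 794.17, Y = 2584.33

After both shocks: AD is Y = 5761 − 4P and SRAS is Y = 996 + 2P.
Setting them equal: 4765 = 6P, so P = 794.17.
Substituting into AD, Y = 2584.33.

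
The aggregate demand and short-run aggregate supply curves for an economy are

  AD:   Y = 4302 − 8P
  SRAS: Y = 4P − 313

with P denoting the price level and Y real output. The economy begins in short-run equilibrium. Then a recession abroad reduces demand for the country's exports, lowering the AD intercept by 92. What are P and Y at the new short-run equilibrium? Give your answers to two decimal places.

This is a negative demand shock: AD shifts left.
New AD: Y = 4210 − 8P.
Set AD = SRAS: 4210 − 8P = 4P − 313, so 4523 = 12P and P = 376.92.
Substituting into AD, Y = 1194.67.

P = 376.92, Y = 1194.67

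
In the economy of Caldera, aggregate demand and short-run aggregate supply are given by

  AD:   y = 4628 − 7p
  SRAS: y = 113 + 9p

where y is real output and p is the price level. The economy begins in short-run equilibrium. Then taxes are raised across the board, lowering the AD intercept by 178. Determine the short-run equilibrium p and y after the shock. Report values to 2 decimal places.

This is a negative demand shock: AD shifts left.
New AD: y = 4450 − 7p.
Set AD = SRAS: 4450 − 7p = 113 + 9p, so 4337 = 16p and p = 271.06.
Substituting into AD, y = 2552.56.

p = 271.06, y = 2552.56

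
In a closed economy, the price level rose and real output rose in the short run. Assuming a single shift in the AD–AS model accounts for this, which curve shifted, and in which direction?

P rose and Y rose. An AD shift moves P and Y in the same direction; an SRAS shift moves them in opposite directions.
Here P and Y moved in the same direction, so the AD curve shifted.
Since Y rose, AD shifted right.

AD shifted right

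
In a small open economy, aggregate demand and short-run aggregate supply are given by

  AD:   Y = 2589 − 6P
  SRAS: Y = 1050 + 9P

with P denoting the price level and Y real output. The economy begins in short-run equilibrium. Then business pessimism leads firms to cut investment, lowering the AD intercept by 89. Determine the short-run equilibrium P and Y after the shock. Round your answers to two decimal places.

This is a negative demand shock: AD shifts left.
New AD: Y = 2500 − 6P.
Set AD = SRAS: 2500 − 6P = 1050 + 9P, so 1450 = 15P and P = 96.67.
Substituting into AD, Y = 1920.00.

P = 96.67, Y = 1920.00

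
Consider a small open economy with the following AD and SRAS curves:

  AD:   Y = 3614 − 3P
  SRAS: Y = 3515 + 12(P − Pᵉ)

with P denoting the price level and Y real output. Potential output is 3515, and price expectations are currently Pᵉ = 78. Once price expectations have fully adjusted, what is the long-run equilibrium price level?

Long-run P = 33

Short run: with Pᵉ = 78, SRAS is Y = 2579 + 12P. Setting AD = SRAS gives 1035 = 15P, so P = 69 and Y = 3614 − 3·69 = 3407.
Output 3407 is below potential 3515, so over time expected prices fall and SRAS shifts right until Y returns to 3515.
Long run: Y = 3515 on the AD curve gives 3515 = 3614 − 3P, so P = 33.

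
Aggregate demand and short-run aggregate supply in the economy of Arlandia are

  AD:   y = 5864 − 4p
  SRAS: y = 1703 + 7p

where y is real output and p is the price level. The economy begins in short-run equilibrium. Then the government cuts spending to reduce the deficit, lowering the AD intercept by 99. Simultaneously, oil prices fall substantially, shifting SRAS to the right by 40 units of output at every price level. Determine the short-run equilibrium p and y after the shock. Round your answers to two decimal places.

p = 365.64, y = 4302.45

After both shocks: AD is y = 5765 − 4p and SRAS is y = 1743 + 7p.
Setting them equal: 4022 = 11p, so p = 365.64.
Substituting into AD, y = 4302.45.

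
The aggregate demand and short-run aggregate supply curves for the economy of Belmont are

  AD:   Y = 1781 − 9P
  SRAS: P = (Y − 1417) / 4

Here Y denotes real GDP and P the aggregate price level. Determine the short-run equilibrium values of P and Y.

Rearrange SRAS to Y = 1417 + 4P.
Set AD = SRAS: 1781 − 9P = 1417 + 4P, so 364 = 13P and P = 28.
Then Y = 1781 − 9·28 = 1529.

P = 28, Y = 1529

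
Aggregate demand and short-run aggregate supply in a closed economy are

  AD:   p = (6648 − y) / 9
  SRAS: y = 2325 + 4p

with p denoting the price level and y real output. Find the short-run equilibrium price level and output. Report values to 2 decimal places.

Rearrange AD to y = 6648 − 9p.
Set AD = SRAS: 6648 − 9p = 2325 + 4p, so 4323 = 13p and p = 332.54.
Substituting into AD, y = 6648 − 9p = 3655.15.

p = 332.54, y = 3655.15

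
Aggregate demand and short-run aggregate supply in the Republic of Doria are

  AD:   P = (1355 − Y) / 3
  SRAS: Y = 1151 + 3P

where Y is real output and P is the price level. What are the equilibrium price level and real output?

Rearrange AD to Y = 1355 − 3P.
Set AD = SRAS: 1355 − 3P = 1151 + 3P, so 204 = 6P and P = 34.
Then Y = 1355 − 3·34 = 1253.

P = 34, Y = 1253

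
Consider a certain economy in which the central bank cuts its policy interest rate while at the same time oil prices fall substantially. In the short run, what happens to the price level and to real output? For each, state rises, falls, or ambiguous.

Price level: ambiguous; output: rises

The first event is a positive demand shock: AD shifts right, which by itself pushes P up and Y up.
The second is a favourable supply shock: SRAS shifts right, which by itself pushes P down and Y up.
The two shocks push P in opposite directions, so the effect on P is ambiguous. Both shocks push Y up, so Y rises.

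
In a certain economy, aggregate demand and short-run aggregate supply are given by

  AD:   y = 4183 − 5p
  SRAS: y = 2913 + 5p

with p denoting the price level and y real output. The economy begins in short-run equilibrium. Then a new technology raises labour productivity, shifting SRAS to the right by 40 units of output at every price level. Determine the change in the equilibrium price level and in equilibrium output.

This is a positive supply shock: SRAS shifts right.
New SRAS: y = 2953 + 5p.
Set AD = SRAS: 4183 − 5p = 2953 + 5p, so 1230 = 10p and p = 123.
y = 4183 − 5·123 = 3568.
Initially p = 127, y = 3548, so Δp = -4 and Δy = +20.

Δp = -4, Δy = +20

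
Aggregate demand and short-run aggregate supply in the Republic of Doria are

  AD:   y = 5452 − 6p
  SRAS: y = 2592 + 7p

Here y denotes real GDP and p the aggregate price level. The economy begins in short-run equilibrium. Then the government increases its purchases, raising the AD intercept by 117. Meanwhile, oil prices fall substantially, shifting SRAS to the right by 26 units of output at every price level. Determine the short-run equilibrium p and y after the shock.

p = 227, y = 4207

After both shocks: AD is y = 5569 − 6p and SRAS is y = 2618 + 7p.
Setting them equal: 2951 = 13p, so p = 227.
y = 5569 − 6·227 = 4207.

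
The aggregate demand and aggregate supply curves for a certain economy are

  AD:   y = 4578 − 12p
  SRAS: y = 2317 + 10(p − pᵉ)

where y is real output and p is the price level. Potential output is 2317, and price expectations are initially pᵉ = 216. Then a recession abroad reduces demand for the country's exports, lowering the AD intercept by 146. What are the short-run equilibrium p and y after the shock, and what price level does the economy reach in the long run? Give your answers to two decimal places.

Short run: p = 194.32, y = 2100.18. Long run: p = 176.25.

AD shifts left: new AD is y = 4432 − 12p. With pᵉ = 216, SRAS is y = 157 + 10p.
Short run: 4432 − 12p = 157 + 10p gives 4275 = 22p, so p = 194.32 and y = 4432 − 12p = 2100.18.
y = 2100.18 is below potential 2317; expectations adjust and SRAS shifts right until y = 2317.
Long run: on the new AD curve, 2317 = 4432 − 12p gives p = 176.25.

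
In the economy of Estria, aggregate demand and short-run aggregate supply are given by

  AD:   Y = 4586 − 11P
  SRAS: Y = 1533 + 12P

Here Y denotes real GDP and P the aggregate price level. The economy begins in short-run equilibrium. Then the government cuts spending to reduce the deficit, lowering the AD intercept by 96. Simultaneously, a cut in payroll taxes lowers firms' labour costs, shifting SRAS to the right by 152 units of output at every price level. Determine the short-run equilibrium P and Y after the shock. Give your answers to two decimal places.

P = 121.96, Y = 3148.48

After both shocks: AD is Y = 4490 − 11P and SRAS is Y = 1685 + 12P.
Setting them equal: 2805 = 23P, so P = 121.96.
Substituting into AD, Y = 3148.48.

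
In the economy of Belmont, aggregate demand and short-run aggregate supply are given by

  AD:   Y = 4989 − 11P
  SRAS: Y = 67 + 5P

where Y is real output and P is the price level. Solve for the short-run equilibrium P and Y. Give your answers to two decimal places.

Set AD = SRAS: 4989 − 11P = 67 + 5P, so 4922 = 16P and P = 307.63.
Substituting into AD, Y = 4989 − 11P = 1605.13.

P = 307.63, Y = 1605.13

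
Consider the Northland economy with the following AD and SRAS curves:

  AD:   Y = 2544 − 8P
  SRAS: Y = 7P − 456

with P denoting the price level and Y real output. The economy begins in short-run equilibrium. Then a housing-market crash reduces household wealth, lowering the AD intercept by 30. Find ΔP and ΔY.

This is a negative demand shock: AD shifts left.
New AD: Y = 2514 − 8P.
Set AD = SRAS: 2514 − 8P = 7P − 456, so 2970 = 15P and P = 198.
Y = 2514 − 8·198 = 930.
Initially P = 200, Y = 944, so ΔP = -2 and ΔY = -14.

ΔP = -2, ΔY = -14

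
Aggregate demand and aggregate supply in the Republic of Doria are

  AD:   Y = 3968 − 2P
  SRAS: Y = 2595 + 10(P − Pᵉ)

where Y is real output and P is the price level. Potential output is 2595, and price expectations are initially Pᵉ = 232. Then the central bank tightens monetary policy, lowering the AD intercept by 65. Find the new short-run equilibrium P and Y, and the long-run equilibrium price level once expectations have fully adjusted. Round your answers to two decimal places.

AD shifts left: new AD is Y = 3903 − 2P. With Pᵉ = 232, SRAS is Y = 275 + 10P.
Short run: 3903 − 2P = 275 + 10P gives 3628 = 12P, so P = 302.33 and Y = 3903 − 2P = 3298.33.
Y = 3298.33 is above potential 2595; expectations adjust and SRAS shifts left until Y = 2595.
Long run: on the new AD curve, 2595 = 3903 − 2P gives P = 654.00.

Short run: P = 302.33, Y = 3298.33. Long run: P = 654.00.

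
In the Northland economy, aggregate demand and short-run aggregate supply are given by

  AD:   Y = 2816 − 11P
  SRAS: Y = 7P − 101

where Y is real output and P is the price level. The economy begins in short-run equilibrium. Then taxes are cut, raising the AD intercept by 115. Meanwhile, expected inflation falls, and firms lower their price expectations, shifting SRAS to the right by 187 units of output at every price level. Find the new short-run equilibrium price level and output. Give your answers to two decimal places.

After both shocks: AD is Y = 2931 − 11P and SRAS is Y = 86 + 7P.
Setting them equal: 2845 = 18P, so P = 158.06.
Substituting into AD, Y = 1192.39.

P = 158.06, Y = 1192.39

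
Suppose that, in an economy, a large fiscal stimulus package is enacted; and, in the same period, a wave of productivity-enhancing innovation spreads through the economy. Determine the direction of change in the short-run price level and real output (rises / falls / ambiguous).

The first event is a positive demand shock: AD shifts right, which by itself pushes P up and Y up.
The second is a favourable supply shock: SRAS shifts right, which by itself pushes P down and Y up.
The two shocks push P in opposite directions, so the effect on P is ambiguous. Both shocks push Y up, so Y rises.

Price level: ambiguous; output: rises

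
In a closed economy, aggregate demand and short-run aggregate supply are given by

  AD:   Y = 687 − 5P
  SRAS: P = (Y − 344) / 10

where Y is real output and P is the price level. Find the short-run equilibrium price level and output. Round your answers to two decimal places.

P = 22.87, Y = 572.67

Rearrange SRAS to Y = 344 + 10P.
Set AD = SRAS: 687 − 5P = 344 + 10P, so 343 = 15P and P = 22.87.
Substituting into AD, Y = 687 − 5P = 572.67.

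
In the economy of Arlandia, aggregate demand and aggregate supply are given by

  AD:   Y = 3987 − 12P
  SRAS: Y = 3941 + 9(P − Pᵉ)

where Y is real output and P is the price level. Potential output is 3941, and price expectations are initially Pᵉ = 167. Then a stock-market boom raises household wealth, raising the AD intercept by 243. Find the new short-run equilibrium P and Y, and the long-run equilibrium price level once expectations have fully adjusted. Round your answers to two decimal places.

Short run: P = 85.33, Y = 3206.00. Long run: P = 24.08.

AD shifts right: new AD is Y = 4230 − 12P. With Pᵉ = 167, SRAS is Y = 2438 + 9P.
Short run: 4230 − 12P = 2438 + 9P gives 1792 = 21P, so P = 85.33 and Y = 4230 − 12P = 3206.00.
Y = 3206.00 is below potential 3941; expectations adjust and SRAS shifts right until Y = 3941.
Long run: on the new AD curve, 3941 = 4230 − 12P gives P = 24.08.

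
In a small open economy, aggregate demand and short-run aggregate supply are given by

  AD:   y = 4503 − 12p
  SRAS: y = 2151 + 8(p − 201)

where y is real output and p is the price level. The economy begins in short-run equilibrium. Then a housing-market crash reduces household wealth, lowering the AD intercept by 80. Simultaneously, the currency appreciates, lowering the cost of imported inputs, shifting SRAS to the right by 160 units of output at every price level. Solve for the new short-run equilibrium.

p = 186, y = 2191

After both shocks: AD is y = 4423 − 12p and SRAS is y = 703 + 8p.
Setting them equal: 3720 = 20p, so p = 186.
y = 4423 − 12·186 = 2191.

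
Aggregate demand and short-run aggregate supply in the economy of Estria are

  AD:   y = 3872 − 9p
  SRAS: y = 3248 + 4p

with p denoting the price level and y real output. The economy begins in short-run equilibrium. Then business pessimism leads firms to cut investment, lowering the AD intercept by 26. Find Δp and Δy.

Δp = -2, Δy = -8

This is a negative demand shock: AD shifts left.
New AD: y = 3846 − 9p.
Set AD = SRAS: 3846 − 9p = 3248 + 4p, so 598 = 13p and p = 46.
y = 3846 − 9·46 = 3432.
Initially p = 48, y = 3440, so Δp = -2 and Δy = -8.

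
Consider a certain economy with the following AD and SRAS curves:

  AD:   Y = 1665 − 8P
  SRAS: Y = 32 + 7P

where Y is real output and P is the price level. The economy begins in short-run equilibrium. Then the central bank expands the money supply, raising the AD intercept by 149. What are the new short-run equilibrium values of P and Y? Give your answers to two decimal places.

This is a positive demand shock: AD shifts right.
New AD: Y = 1814 − 8P.
Set AD = SRAS: 1814 − 8P = 32 + 7P, so 1782 = 15P and P = 118.80.
Substituting into AD, Y = 863.60.

P = 118.80, Y = 863.60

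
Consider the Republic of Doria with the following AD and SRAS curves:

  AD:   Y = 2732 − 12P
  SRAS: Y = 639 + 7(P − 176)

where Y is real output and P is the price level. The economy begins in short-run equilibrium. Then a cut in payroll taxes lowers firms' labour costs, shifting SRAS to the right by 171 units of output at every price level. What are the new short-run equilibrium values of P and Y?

This is a positive supply shock: SRAS shifts right.
New SRAS: Y = 7P − 422.
Set AD = SRAS: 2732 − 12P = 7P − 422, so 3154 = 19P and P = 166.
Y = 2732 − 12·166 = 740.

P = 166, Y = 740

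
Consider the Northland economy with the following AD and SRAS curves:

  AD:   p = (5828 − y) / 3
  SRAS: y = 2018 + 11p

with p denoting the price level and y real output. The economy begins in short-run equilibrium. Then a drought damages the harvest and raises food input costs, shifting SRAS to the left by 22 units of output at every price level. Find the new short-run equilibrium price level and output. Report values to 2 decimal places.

p = 273.71, y = 5006.86

This is a negative supply shock: SRAS shifts left.
New SRAS: y = 1996 + 11p.
Set AD = SRAS: 5828 − 3p = 1996 + 11p, so 3832 = 14p and p = 273.71.
Substituting into AD, y = 5006.86.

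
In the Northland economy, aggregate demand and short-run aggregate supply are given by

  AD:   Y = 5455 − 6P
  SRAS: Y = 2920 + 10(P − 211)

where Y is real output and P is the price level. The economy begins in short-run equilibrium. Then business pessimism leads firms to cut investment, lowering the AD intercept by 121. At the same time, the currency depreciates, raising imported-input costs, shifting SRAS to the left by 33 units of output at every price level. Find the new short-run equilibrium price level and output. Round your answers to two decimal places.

P = 284.81, Y = 3625.13

After both shocks: AD is Y = 5334 − 6P and SRAS is Y = 777 + 10P.
Setting them equal: 4557 = 16P, so P = 284.81.
Substituting into AD, Y = 3625.13.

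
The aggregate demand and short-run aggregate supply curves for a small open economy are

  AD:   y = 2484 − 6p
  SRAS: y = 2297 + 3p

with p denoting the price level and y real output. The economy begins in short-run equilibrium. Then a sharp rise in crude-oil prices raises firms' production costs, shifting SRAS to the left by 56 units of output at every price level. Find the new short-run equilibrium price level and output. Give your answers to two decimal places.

This is a negative supply shock: SRAS shifts left.
New SRAS: y = 2241 + 3p.
Set AD = SRAS: 2484 − 6p = 2241 + 3p, so 243 = 9p and p = 27.00.
Substituting into AD, y = 2322.00.

p = 27.00, y = 2322.00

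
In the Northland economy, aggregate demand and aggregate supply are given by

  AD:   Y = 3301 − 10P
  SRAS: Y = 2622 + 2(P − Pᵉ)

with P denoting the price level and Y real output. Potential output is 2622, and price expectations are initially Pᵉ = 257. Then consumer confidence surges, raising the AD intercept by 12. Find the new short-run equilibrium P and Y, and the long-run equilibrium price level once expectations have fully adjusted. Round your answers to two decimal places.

Short run: P = 100.42, Y = 2308.83. Long run: P = 69.10.

AD shifts right: new AD is Y = 3313 − 10P. With Pᵉ = 257, SRAS is Y = 2108 + 2P.
Short run: 3313 − 10P = 2108 + 2P gives 1205 = 12P, so P = 100.42 and Y = 3313 − 10P = 2308.83.
Y = 2308.83 is below potential 2622; expectations adjust and SRAS shifts right until Y = 2622.
Long run: on the new AD curve, 2622 = 3313 − 10P gives P = 69.10.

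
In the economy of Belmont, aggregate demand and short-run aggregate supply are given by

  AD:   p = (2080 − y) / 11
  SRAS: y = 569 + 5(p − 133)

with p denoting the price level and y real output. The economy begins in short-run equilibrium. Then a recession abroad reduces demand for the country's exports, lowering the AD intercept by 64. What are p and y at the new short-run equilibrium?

This is a negative demand shock: AD shifts left.
New AD: y = 2016 − 11p.
SRAS can be written y = 5p − 96.
Set AD = SRAS: 2016 − 11p = 5p − 96, so 2112 = 16p and p = 132.
y = 2016 − 11·132 = 564.

p = 132, y = 564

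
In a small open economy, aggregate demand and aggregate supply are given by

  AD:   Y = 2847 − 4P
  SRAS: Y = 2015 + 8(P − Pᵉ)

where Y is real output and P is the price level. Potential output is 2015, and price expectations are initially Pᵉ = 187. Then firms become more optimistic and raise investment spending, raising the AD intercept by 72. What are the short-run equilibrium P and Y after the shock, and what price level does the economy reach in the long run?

Short run: P = 200, Y = 2119. Long run: P = 226.

AD shifts right: new AD is Y = 2919 − 4P. With Pᵉ = 187, SRAS is Y = 519 + 8P.
Short run: 2919 − 4P = 519 + 8P gives 2400 = 12P, so P = 200 and Y = 2919 − 4·200 = 2119.
Y = 2119 is above potential 2015; expectations adjust and SRAS shifts left until Y = 2015.
Long run: on the new AD curve, 2015 = 2919 − 4P gives P = 226.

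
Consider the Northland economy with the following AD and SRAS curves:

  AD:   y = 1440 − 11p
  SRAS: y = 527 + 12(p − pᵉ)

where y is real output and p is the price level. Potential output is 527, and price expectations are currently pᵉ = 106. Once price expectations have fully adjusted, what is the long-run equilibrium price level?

Short run: with pᵉ = 106, SRAS is y = 12p − 745. Setting AD = SRAS gives 2185 = 23p, so p = 95 and y = 1440 − 11·95 = 395.
Output 395 is below potential 527, so over time expected prices fall and SRAS shifts right until y returns to 527.
Long run: y = 527 on the AD curve gives 527 = 1440 − 11p, so p = 83.

Long-run p = 83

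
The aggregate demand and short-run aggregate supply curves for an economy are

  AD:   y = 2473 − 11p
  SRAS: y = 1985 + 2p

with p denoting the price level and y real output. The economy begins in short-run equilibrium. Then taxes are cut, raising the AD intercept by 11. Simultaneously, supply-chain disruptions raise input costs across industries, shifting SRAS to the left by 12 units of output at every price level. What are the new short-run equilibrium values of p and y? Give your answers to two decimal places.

After both shocks: AD is y = 2484 − 11p and SRAS is y = 1973 + 2p.
Setting them equal: 511 = 13p, so p = 39.31.
Substituting into AD, y = 2051.62.

p = 39.31, y = 2051.62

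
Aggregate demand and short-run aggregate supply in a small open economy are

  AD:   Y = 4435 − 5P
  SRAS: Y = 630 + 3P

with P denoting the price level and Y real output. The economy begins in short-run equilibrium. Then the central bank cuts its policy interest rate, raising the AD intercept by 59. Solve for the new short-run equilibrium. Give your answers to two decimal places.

P = 483.00, Y = 2079.00

This is a positive demand shock: AD shifts right.
New AD: Y = 4494 − 5P.
Set AD = SRAS: 4494 − 5P = 630 + 3P, so 3864 = 8P and P = 483.00.
Substituting into AD, Y = 2079.00.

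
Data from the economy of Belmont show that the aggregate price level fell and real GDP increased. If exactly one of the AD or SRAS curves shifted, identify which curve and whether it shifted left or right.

P fell and Y rose. An AD shift moves P and Y in the same direction; an SRAS shift moves them in opposite directions.
Here P and Y moved in opposite directions, so the SRAS curve shifted.
Since Y rose, SRAS shifted right.

SRAS shifted right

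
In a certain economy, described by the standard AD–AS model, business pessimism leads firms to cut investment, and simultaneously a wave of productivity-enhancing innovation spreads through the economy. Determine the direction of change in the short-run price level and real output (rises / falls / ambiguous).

Price level: falls; output: ambiguous

The first event is a negative demand shock: AD shifts left, which by itself pushes P down and Y down.
The second is a favourable supply shock: SRAS shifts right, which by itself pushes P down and Y up.
Both shocks push P down, so P falls. The two shocks push Y in opposite directions, so the effect on Y is ambiguous.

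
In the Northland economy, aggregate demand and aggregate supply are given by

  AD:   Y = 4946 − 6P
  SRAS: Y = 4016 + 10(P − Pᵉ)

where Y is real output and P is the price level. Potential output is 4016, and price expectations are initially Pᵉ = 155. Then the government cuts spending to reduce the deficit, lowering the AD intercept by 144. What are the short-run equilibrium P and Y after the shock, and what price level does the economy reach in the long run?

AD shifts left: new AD is Y = 4802 − 6P. With Pᵉ = 155, SRAS is Y = 2466 + 10P.
Short run: 4802 − 6P = 2466 + 10P gives 2336 = 16P, so P = 146 and Y = 4802 − 6·146 = 3926.
Y = 3926 is below potential 4016; expectations adjust and SRAS shifts right until Y = 4016.
Long run: on the new AD curve, 4016 = 4802 − 6P gives P = 131.

Short run: P = 146, Y = 3926. Long run: P = 131.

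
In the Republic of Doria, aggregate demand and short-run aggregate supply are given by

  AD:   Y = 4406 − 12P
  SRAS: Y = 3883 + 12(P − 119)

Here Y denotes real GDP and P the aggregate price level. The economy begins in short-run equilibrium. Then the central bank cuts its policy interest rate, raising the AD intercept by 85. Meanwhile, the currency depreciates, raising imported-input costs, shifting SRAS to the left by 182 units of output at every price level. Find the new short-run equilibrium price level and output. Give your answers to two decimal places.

After both shocks: AD is Y = 4491 − 12P and SRAS is Y = 2273 + 12P.
Setting them equal: 2218 = 24P, so P = 92.42.
Substituting into AD, Y = 3382.00.

P = 92.42, Y = 3382.00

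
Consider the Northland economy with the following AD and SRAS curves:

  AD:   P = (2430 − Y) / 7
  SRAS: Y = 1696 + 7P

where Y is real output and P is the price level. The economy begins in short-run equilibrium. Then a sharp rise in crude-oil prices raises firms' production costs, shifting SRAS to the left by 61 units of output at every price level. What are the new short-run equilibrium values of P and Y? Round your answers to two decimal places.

P = 56.79, Y = 2032.50

This is a negative supply shock: SRAS shifts left.
New SRAS: Y = 1635 + 7P.
Set AD = SRAS: 2430 − 7P = 1635 + 7P, so 795 = 14P and P = 56.79.
Substituting into AD, Y = 2032.50.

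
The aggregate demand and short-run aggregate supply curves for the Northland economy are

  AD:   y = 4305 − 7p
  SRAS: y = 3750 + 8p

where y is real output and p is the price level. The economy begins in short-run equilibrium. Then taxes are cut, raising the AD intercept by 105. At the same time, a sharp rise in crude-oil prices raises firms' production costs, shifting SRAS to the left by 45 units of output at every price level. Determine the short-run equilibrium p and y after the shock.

p = 47, y = 4081

After both shocks: AD is y = 4410 − 7p and SRAS is y = 3705 + 8p.
Setting them equal: 705 = 15p, so p = 47.
y = 4410 − 7·47 = 4081.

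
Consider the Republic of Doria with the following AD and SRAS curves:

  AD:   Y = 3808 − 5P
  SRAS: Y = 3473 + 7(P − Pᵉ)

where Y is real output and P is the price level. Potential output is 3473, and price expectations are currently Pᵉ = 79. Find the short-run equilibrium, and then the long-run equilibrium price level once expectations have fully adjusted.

Short run: with Pᵉ = 79, SRAS is Y = 2920 + 7P. Setting AD = SRAS gives 888 = 12P, so P = 74 and Y = 3808 − 5·74 = 3438.
Output 3438 is below potential 3473, so over time expected prices fall and SRAS shifts right until Y returns to 3473.
Long run: Y = 3473 on the AD curve gives 3473 = 3808 − 5P, so P = 67.

Short run: P = 74, Y = 3438. Long run: P = 67.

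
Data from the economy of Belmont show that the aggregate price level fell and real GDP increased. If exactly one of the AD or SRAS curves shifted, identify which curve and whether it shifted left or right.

SRAS shifted right

P fell and Y rose. An AD shift moves P and Y in the same direction; an SRAS shift moves them in opposite directions.
Here P and Y moved in opposite directions, so the SRAS curve shifted.
Since Y rose, SRAS shifted right.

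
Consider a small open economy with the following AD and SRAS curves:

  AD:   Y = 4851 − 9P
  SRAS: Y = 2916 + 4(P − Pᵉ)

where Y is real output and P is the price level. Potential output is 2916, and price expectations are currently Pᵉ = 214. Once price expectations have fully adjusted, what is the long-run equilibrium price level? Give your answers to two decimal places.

Long-run P = 215.00

Short run: with Pᵉ = 214, SRAS is Y = 2060 + 4P. Setting AD = SRAS gives 2791 = 13P, so P = 214.69 and Y = 4851 − 9P = 2918.77.
Output 2918.77 is above potential 2916, so over time expected prices rise and SRAS shifts left until Y returns to 2916.
Long run: Y = 2916 on the AD curve gives 2916 = 4851 − 9P, so P = 215.00.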